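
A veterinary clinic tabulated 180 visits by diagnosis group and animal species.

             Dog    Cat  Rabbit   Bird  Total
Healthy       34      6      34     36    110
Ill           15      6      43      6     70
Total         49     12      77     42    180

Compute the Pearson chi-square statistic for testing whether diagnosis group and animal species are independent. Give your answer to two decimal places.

Grand total N = 180.
Expected counts (row total × column total / N):
  Healthy, Dog: 110×49/180 = 29.944
  Healthy, Cat: 110×12/180 = 7.333
  Healthy, Rabbit: 110×77/180 = 47.056
  Healthy, Bird: 110×42/180 = 25.667
  Ill, Dog: 70×49/180 = 19.056
  Ill, Cat: 70×12/180 = 4.667
  Ill, Rabbit: 70×77/180 = 29.944
  Ill, Bird: 70×42/180 = 16.333
Contributions (O − E)²/E:
  (34 − 29.944)²/29.944 = 0.5494
  (6 − 7.333)²/7.333 = 0.2423
  (34 − 47.056)²/47.056 = 3.6225
  (36 − 25.667)²/25.667 = 4.1599
  (15 − 19.056)²/19.056 = 0.8633
  (6 − 4.667)²/4.667 = 0.3807
  (43 − 29.944)²/29.944 = 5.6926
  (6 − 16.333)²/16.333 = 6.5371
χ² = 0.5494 + 0.2423 + 3.6225 + 4.1599 + 0.8633 + 0.3807 + 5.6926 + 6.5371 = 22.05

22.05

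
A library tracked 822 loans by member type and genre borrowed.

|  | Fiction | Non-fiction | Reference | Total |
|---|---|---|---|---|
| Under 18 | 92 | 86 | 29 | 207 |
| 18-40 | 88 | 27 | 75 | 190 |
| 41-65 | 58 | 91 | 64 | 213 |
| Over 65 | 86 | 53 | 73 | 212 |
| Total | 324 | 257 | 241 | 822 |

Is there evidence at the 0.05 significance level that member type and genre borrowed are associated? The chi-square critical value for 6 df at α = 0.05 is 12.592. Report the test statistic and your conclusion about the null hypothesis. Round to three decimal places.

Grand total N = 822.
Expected counts (row total × column total / N):
  Under 18, Fiction: 207×324/822 = 81.5912
  Under 18, Non-fiction: 207×257/822 = 64.7190
  Under 18, Reference: 207×241/822 = 60.6898
  18-40, Fiction: 190×324/822 = 74.8905
  18-40, Non-fiction: 190×257/822 = 59.4039
  18-40, Reference: 190×241/822 = 55.7056
  41-65, Fiction: 213×324/822 = 83.9562
  41-65, Non-fiction: 213×257/822 = 66.5949
  41-65, Reference: 213×241/822 = 62.4489
  Over 65, Fiction: 212×324/822 = 83.5620
  Over 65, Non-fiction: 212×257/822 = 66.2822
  Over 65, Reference: 212×241/822 = 62.1557
Contributions (O − E)²/E:
  (92 − 81.5912)²/81.5912 = 1.3279
  (86 − 64.7190)²/64.7190 = 6.9977
  (29 − 60.6898)²/60.6898 = 16.5472
  (88 − 74.8905)²/74.8905 = 2.2948
  (27 − 59.4039)²/59.4039 = 17.6758
  (75 − 55.7056)²/55.7056 = 6.6829
  (58 − 83.9562)²/83.9562 = 8.0247
  (91 − 66.5949)²/66.5949 = 8.9438
  (64 − 62.4489)²/62.4489 = 0.0385
  (86 − 83.5620)²/83.5620 = 0.0711
  (53 − 66.2822)²/66.2822 = 2.6616
  (73 − 62.1557)²/62.1557 = 1.8920
χ² = 1.3279 + 6.9977 + 16.5472 + 2.2948 + 17.6758 + 6.6829 + 8.0247 + 8.9438 + 0.0385 + 0.0711 + 2.6616 + 1.8920 = 73.158
df = (4−1)(3−1) = 6. Since 73.158 > 12.592, reject the null hypothesis of independence at α = 0.05.

73.158; reject H₀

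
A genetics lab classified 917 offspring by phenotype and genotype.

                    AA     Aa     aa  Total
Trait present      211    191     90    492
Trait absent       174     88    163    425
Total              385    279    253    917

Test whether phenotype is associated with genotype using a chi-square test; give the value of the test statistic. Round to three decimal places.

Grand total N = 917.
Expected counts (row total × column total / N):
  Trait present, AA: 492×385/917 = 206.5649
  Trait present, Aa: 492×279/917 = 149.6925
  Trait present, aa: 492×253/917 = 135.7426
  Trait absent, AA: 425×385/917 = 178.4351
  Trait absent, Aa: 425×279/917 = 129.3075
  Trait absent, aa: 425×253/917 = 117.2574
Contributions (O − E)²/E:
  (211 − 206.5649)²/206.5649 = 0.0952
  (191 − 149.6925)²/149.6925 = 11.3988
  (90 − 135.7426)²/135.7426 = 15.4144
  (174 − 178.4351)²/178.4351 = 0.1102
  (88 − 129.3075)²/129.3075 = 13.1958
  (163 − 117.2574)²/117.2574 = 17.8444
χ² = 0.0952 + 11.3988 + 15.4144 + 0.1102 + 13.1958 + 17.8444 = 58.059

58.059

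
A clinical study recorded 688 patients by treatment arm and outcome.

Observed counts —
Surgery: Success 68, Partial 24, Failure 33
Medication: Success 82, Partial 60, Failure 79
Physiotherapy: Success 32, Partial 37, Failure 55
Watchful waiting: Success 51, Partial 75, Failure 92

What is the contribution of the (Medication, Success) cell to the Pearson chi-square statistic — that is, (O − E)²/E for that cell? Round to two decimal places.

0.68

Row total (Medication) = 221; column total (Success) = 233; N = 688.
Expected count E = 221 × 233 / 688 = 74.844.
Contribution = (O − E)²/E = (82 − 74.844)² / 74.844 = 0.68.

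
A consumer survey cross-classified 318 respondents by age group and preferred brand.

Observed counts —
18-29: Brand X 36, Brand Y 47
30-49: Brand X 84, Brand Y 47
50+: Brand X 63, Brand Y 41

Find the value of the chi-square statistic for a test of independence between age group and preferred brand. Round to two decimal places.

9.53

Row totals: 83, 131, 104. Column totals: 183, 135. Grand total N = 318.
Expected counts (row total × column total / N):
  18-29, Brand X: 83×183/318 = 47.764
  18-29, Brand Y: 83×135/318 = 35.236
  30-49, Brand X: 131×183/318 = 75.387
  30-49, Brand Y: 131×135/318 = 55.613
  50+, Brand X: 104×183/318 = 59.849
  50+, Brand Y: 104×135/318 = 44.151
Contributions (O − E)²/E:
  (36 − 47.764)²/47.764 = 2.8974
  (47 − 35.236)²/35.236 = 3.9276
  (84 − 75.387)²/75.387 = 0.9840
  (47 − 55.613)²/55.613 = 1.3339
  (63 − 59.849)²/59.849 = 0.1659
  (41 − 44.151)²/44.151 = 0.2249
χ² = 2.8974 + 3.9276 + 0.9840 + 1.3339 + 0.1659 + 0.2249 = 9.53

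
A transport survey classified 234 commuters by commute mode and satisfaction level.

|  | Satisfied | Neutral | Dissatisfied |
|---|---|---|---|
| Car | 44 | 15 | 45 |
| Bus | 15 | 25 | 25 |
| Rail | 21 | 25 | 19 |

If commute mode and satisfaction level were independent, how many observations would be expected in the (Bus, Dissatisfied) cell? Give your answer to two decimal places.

Row total (Bus) = 65; column total (Dissatisfied) = 89; grand total N = 234.
Expected count = (row total × column total) / N = 65 × 89 / 234 = 24.72.

24.72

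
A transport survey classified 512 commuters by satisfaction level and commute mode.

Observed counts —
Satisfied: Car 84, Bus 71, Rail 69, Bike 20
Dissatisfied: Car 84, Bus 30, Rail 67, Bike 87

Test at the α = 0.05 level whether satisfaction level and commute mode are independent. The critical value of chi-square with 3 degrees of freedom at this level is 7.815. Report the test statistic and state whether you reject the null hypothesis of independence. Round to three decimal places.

Row totals: 244, 268. Column totals: 168, 101, 136, 107. Grand total N = 512.
Expected counts (row total × column total / N):
  Satisfied, Car: 244×168/512 = 80.0625
  Satisfied, Bus: 244×101/512 = 48.1328
  Satisfied, Rail: 244×136/512 = 64.8125
  Satisfied, Bike: 244×107/512 = 50.9922
  Dissatisfied, Car: 268×168/512 = 87.9375
  Dissatisfied, Bus: 268×101/512 = 52.8672
  Dissatisfied, Rail: 268×136/512 = 71.1875
  Dissatisfied, Bike: 268×107/512 = 56.0078
Contributions (O − E)²/E:
  (84 − 80.0625)²/80.0625 = 0.1936
  (71 − 48.1328)²/48.1328 = 10.8639
  (69 − 64.8125)²/64.8125 = 0.2706
  (20 − 50.9922)²/50.9922 = 18.8365
  (84 − 87.9375)²/87.9375 = 0.1763
  (30 − 52.8672)²/52.8672 = 9.8910
  (67 − 71.1875)²/71.1875 = 0.2463
  (87 − 56.0078)²/56.0078 = 17.1497
χ² = 0.1936 + 10.8639 + 0.2706 + 18.8365 + 0.1763 + 9.8910 + 0.2463 + 17.1497 = 57.628
df = (2−1)(4−1) = 3. Since 57.628 > 7.815, reject the null hypothesis of independence at α = 0.05.

57.628; reject H₀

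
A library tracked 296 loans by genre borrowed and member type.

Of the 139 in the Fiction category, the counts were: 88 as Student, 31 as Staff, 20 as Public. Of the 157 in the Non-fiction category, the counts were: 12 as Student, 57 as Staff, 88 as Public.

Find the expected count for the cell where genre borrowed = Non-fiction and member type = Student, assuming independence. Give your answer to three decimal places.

Row total (Non-fiction) = 157; column total (Student) = 100; grand total N = 296.
Expected count = (row total × column total) / N = 157 × 100 / 296 = 53.041.

53.041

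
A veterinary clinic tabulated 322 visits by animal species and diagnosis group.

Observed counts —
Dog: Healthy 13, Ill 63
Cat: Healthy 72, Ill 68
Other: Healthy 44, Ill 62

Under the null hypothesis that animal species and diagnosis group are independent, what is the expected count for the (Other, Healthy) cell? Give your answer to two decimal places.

42.47

Row total (Other) = 106; column total (Healthy) = 129; grand total N = 322.
Expected count = (row total × column total) / N = 106 × 129 / 322 = 42.47.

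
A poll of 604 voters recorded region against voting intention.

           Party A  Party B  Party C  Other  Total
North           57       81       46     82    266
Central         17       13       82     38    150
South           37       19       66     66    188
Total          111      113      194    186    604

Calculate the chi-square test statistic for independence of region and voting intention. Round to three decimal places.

85.753

Grand total N = 604.
Expected counts (row total × column total / N):
  North, Party A: 266×111/604 = 48.88411
  North, Party B: 266×113/604 = 49.76490
  North, Party C: 266×194/604 = 85.43709
  North, Other: 266×186/604 = 81.91391
  Central, Party A: 150×111/604 = 27.56623
  Central, Party B: 150×113/604 = 28.06291
  Central, Party C: 150×194/604 = 48.17881
  Central, Other: 150×186/604 = 46.19205
  South, Party A: 188×111/604 = 34.54967
  South, Party B: 188×113/604 = 35.17219
  South, Party C: 188×194/604 = 60.38411
  South, Other: 188×186/604 = 57.89404
Contributions (O − E)²/E:
  (57 − 48.88411)²/48.88411 = 1.3474
  (81 − 49.76490)²/49.76490 = 19.6048
  (46 − 85.43709)²/85.43709 = 18.2039
  (82 − 81.91391)²/81.91391 = 0.0001
  (17 − 27.56623)²/27.56623 = 4.0501
  (13 − 28.06291)²/28.06291 = 8.0851
  (82 − 48.17881)²/48.17881 = 23.7422
  (38 − 46.19205)²/46.19205 = 1.4528
  (37 − 34.54967)²/34.54967 = 0.1738
  (19 − 35.17219)²/35.17219 = 7.4360
  (66 − 60.38411)²/60.38411 = 0.5223
  (66 − 57.89404)²/57.89404 = 1.1349
χ² = 1.3474 + 19.6048 + 18.2039 + 0.0001 + 4.0501 + 8.0851 + 23.7422 + 1.4528 + 0.1738 + 7.4360 + 0.5223 + 1.1349 = 85.753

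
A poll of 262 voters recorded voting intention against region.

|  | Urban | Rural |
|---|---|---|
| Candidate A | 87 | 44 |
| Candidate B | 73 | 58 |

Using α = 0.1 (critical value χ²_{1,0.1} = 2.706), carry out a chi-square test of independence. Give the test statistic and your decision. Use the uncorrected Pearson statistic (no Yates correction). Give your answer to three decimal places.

3.147; reject H₀

Row totals: 131, 131. Column totals: 160, 102. Grand total N = 262.
Expected counts (row total × column total / N):
  Candidate A, Urban: 131×160/262 = 80.0000
  Candidate A, Rural: 131×102/262 = 51.0000
  Candidate B, Urban: 131×160/262 = 80.0000
  Candidate B, Rural: 131×102/262 = 51.0000
Contributions (O − E)²/E:
  (87 − 80.0000)²/80.0000 = 0.6125
  (44 − 51.0000)²/51.0000 = 0.9608
  (73 − 80.0000)²/80.0000 = 0.6125
  (58 − 51.0000)²/51.0000 = 0.9608
χ² = 0.6125 + 0.9608 + 0.6125 + 0.9608 = 3.147
df = (2−1)(2−1) = 1. Since 3.147 > 2.706, reject the null hypothesis of independence at α = 0.1.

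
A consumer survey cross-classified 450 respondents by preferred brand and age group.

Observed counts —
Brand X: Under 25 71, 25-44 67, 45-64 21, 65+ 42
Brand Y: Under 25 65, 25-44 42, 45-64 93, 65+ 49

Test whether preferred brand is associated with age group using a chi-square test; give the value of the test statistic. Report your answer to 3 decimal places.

47.430

Row totals: 201, 249. Column totals: 136, 109, 114, 91. Grand total N = 450.
Expected counts (row total × column total / N):
  Brand X, Under 25: 201×136/450 = 60.746667
  Brand X, 25-44: 201×109/450 = 48.686667
  Brand X, 45-64: 201×114/450 = 50.920000
  Brand X, 65+: 201×91/450 = 40.646667
  Brand Y, Under 25: 249×136/450 = 75.253333
  Brand Y, 25-44: 249×109/450 = 60.313333
  Brand Y, 45-64: 249×114/450 = 63.080000
  Brand Y, 65+: 249×91/450 = 50.353333
Contributions (O − E)²/E:
  (71 − 60.746667)²/60.746667 = 1.7306
  (67 − 48.686667)²/48.686667 = 6.8885
  (21 − 50.920000)²/50.920000 = 17.5806
  (42 − 40.646667)²/40.646667 = 0.0451
  (65 − 75.253333)²/75.253333 = 1.3970
  (42 − 60.313333)²/60.313333 = 5.5606
  (93 − 63.080000)²/63.080000 = 14.1916
  (49 − 50.353333)²/50.353333 = 0.0364
χ² = 1.7306 + 6.8885 + 17.5806 + 0.0451 + 1.3970 + 5.5606 + 14.1916 + 0.0364 = 47.430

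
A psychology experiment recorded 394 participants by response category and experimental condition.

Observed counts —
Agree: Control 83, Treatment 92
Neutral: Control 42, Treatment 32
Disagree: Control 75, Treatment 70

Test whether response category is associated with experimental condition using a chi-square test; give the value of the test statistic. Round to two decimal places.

1.90

Row totals: 175, 74, 145. Column totals: 200, 194. Grand total N = 394.
Expected counts (row total × column total / N):
  Agree, Control: 175×200/394 = 88.832
  Agree, Treatment: 175×194/394 = 86.168
  Neutral, Control: 74×200/394 = 37.563
  Neutral, Treatment: 74×194/394 = 36.437
  Disagree, Control: 145×200/394 = 73.604
  Disagree, Treatment: 145×194/394 = 71.396
Contributions (O − E)²/E:
  (83 − 88.832)²/88.832 = 0.3829
  (92 − 86.168)²/86.168 = 0.3947
  (42 − 37.563)²/37.563 = 0.5241
  (32 − 36.437)²/36.437 = 0.5403
  (75 − 73.604)²/73.604 = 0.0265
  (70 − 71.396)²/71.396 = 0.0273
χ² = 0.3829 + 0.3947 + 0.5241 + 0.5403 + 0.0265 + 0.0273 = 1.90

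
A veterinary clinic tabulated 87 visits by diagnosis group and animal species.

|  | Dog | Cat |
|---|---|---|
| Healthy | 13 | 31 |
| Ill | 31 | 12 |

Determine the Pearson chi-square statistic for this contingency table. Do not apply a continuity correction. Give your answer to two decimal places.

Row totals: 44, 43. Column totals: 44, 43. Grand total N = 87.
Expected counts (row total × column total / N):
  Healthy, Dog: 44×44/87 = 22.253
  Healthy, Cat: 44×43/87 = 21.747
  Ill, Dog: 43×44/87 = 21.747
  Ill, Cat: 43×43/87 = 21.253
Contributions (O − E)²/E:
  (13 − 22.253)²/22.253 = 3.8475
  (31 − 21.747)²/21.747 = 3.9370
  (31 − 21.747)²/21.747 = 3.9370
  (12 − 21.253)²/21.253 = 4.0285
χ² = 3.8475 + 3.9370 + 3.9370 + 4.0285 = 15.75

15.75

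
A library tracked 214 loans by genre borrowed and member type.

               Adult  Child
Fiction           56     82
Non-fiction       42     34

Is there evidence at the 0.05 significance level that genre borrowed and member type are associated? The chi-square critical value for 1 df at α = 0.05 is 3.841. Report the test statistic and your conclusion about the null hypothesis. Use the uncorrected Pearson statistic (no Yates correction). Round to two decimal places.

4.26; reject H₀

Row totals: 138, 76. Column totals: 98, 116. Grand total N = 214.
Expected counts (row total × column total / N):
  Fiction, Adult: 138×98/214 = 63.196
  Fiction, Child: 138×116/214 = 74.804
  Non-fiction, Adult: 76×98/214 = 34.804
  Non-fiction, Child: 76×116/214 = 41.196
Contributions (O − E)²/E:
  (56 − 63.196)²/63.196 = 0.8194
  (82 − 74.804)²/74.804 = 0.6922
  (42 − 34.804)²/34.804 = 1.4878
  (34 − 41.196)²/41.196 = 1.2570
χ² = 0.8194 + 0.6922 + 1.4878 + 1.2570 = 4.26
df = (2−1)(2−1) = 1. Since 4.26 > 3.841, reject the null hypothesis of independence at α = 0.05.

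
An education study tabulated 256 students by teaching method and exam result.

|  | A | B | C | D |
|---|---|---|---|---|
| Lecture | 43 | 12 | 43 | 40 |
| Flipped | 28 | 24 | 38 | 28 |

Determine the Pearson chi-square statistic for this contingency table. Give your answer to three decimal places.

Row totals: 138, 118. Column totals: 71, 36, 81, 68. Grand total N = 256.
Expected counts (row total × column total / N):
  Lecture, A: 138×71/256 = 38.2734
  Lecture, B: 138×36/256 = 19.4062
  Lecture, C: 138×81/256 = 43.6641
  Lecture, D: 138×68/256 = 36.6562
  Flipped, A: 118×71/256 = 32.7266
  Flipped, B: 118×36/256 = 16.5938
  Flipped, C: 118×81/256 = 37.3359
  Flipped, D: 118×68/256 = 31.3438
Contributions (O − E)²/E:
  (43 − 38.2734)²/38.2734 = 0.5837
  (12 − 19.4062)²/19.4062 = 2.8265
  (43 − 43.6641)²/43.6641 = 0.0101
  (40 − 36.6562)²/36.6562 = 0.3050
  (28 − 32.7266)²/32.7266 = 0.6826
  (24 − 16.5938)²/16.5938 = 3.3056
  (38 − 37.3359)²/37.3359 = 0.0118
  (28 − 31.3438)²/31.3438 = 0.3567
χ² = 0.5837 + 2.8265 + 0.0101 + 0.3050 + 0.6826 + 3.3056 + 0.0118 + 0.3567 = 8.082

8.082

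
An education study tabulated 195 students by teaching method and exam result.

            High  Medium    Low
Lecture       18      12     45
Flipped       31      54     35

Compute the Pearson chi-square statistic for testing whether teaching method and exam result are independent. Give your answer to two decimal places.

22.23

Row totals: 75, 120. Column totals: 49, 66, 80. Grand total N = 195.
Expected counts (row total × column total / N):
  Lecture, High: 75×49/195 = 18.846
  Lecture, Medium: 75×66/195 = 25.385
  Lecture, Low: 75×80/195 = 30.769
  Flipped, High: 120×49/195 = 30.154
  Flipped, Medium: 120×66/195 = 40.615
  Flipped, Low: 120×80/195 = 49.231
Contributions (O − E)²/E:
  (18 − 18.846)²/18.846 = 0.0380
  (12 − 25.385)²/25.385 = 7.0576
  (45 − 30.769)²/30.769 = 6.5820
  (31 − 30.154)²/30.154 = 0.0237
  (54 − 40.615)²/40.615 = 4.4111
  (35 − 49.231)²/49.231 = 4.1137
χ² = 0.0380 + 7.0576 + 6.5820 + 0.0237 + 4.4111 + 4.1137 = 22.23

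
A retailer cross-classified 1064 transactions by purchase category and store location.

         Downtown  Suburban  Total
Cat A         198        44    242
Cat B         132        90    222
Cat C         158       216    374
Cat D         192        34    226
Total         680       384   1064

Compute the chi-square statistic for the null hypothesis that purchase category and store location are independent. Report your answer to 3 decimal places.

Grand total N = 1064.
Expected counts (row total × column total / N):
  Cat A, Downtown: 242×680/1064 = 154.6617
  Cat A, Suburban: 242×384/1064 = 87.3383
  Cat B, Downtown: 222×680/1064 = 141.8797
  Cat B, Suburban: 222×384/1064 = 80.1203
  Cat C, Downtown: 374×680/1064 = 239.0226
  Cat C, Suburban: 374×384/1064 = 134.9774
  Cat D, Downtown: 226×680/1064 = 144.4361
  Cat D, Suburban: 226×384/1064 = 81.5639
Contributions (O − E)²/E:
  (198 − 154.6617)²/154.6617 = 12.1440
  (44 − 87.3383)²/87.3383 = 21.5050
  (132 − 141.8797)²/141.8797 = 0.6880
  (90 − 80.1203)²/80.1203 = 1.2183
  (158 − 239.0226)²/239.0226 = 27.4646
  (216 − 134.9774)²/134.9774 = 48.6353
  (192 − 144.4361)²/144.4361 = 15.6632
  (34 − 81.5639)²/81.5639 = 27.7368
χ² = 12.1440 + 21.5050 + 0.6880 + 1.2183 + 27.4646 + 48.6353 + 15.6632 + 27.7368 = 155.055

155.055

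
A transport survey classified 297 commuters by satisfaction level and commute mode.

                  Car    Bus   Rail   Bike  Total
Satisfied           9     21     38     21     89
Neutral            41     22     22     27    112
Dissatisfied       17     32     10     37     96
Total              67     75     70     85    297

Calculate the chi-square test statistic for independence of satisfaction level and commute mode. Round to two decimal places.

47.36

Grand total N = 297.
Expected counts (row total × column total / N):
  Satisfied, Car: 89×67/297 = 20.077
  Satisfied, Bus: 89×75/297 = 22.475
  Satisfied, Rail: 89×70/297 = 20.976
  Satisfied, Bike: 89×85/297 = 25.471
  Neutral, Car: 112×67/297 = 25.266
  Neutral, Bus: 112×75/297 = 28.283
  Neutral, Rail: 112×70/297 = 26.397
  Neutral, Bike: 112×85/297 = 32.054
  Dissatisfied, Car: 96×67/297 = 21.657
  Dissatisfied, Bus: 96×75/297 = 24.242
  Dissatisfied, Rail: 96×70/297 = 22.626
  Dissatisfied, Bike: 96×85/297 = 27.475
Contributions (O − E)²/E:
  (9 − 20.077)²/20.077 = 6.1115
  (21 − 22.475)²/22.475 = 0.0968
  (38 − 20.976)²/20.976 = 13.8166
  (21 − 25.471)²/25.471 = 0.7848
  (41 − 25.266)²/25.266 = 9.7981
  (22 − 28.283)²/28.283 = 1.3958
  (22 − 26.397)²/26.397 = 0.7324
  (27 − 32.054)²/32.054 = 0.7969
  (17 − 21.657)²/21.657 = 1.0014
  (32 − 24.242)²/24.242 = 2.4827
  (10 − 22.626)²/22.626 = 7.0457
  (37 − 27.475)²/27.475 = 3.3021
χ² = 6.1115 + 0.0968 + 13.8166 + 0.7848 + 9.7981 + 1.3958 + 0.7324 + 0.7969 + 1.0014 + 2.4827 + 7.0457 + 3.3021 = 47.36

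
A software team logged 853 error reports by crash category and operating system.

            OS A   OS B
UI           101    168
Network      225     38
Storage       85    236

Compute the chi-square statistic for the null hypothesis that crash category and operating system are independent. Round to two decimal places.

219.84

Row totals: 269, 263, 321. Column totals: 411, 442. Grand total N = 853.
Expected counts (row total × column total / N):
  UI, OS A: 269×411/853 = 129.612
  UI, OS B: 269×442/853 = 139.388
  Network, OS A: 263×411/853 = 126.721
  Network, OS B: 263×442/853 = 136.279
  Storage, OS A: 321×411/853 = 154.667
  Storage, OS B: 321×442/853 = 166.333
Contributions (O − E)²/E:
  (101 − 129.612)²/129.612 = 6.3161
  (168 − 139.388)²/139.388 = 5.8731
  (225 − 126.721)²/126.721 = 76.2207
  (38 − 136.279)²/136.279 = 70.8749
  (85 − 154.667)²/154.667 = 31.3803
  (236 − 166.333)²/166.333 = 29.1794
χ² = 6.3161 + 5.8731 + 76.2207 + 70.8749 + 31.3803 + 29.1794 = 219.84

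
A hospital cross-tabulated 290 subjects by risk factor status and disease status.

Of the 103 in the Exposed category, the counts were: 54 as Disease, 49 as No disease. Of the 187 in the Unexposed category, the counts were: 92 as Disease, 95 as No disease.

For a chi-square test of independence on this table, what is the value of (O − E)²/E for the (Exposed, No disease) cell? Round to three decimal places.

Row total (Exposed) = 103; column total (No disease) = 144; N = 290.
Expected count E = 103 × 144 / 290 = 51.1448.
Contribution = (O − E)²/E = (49 − 51.1448)² / 51.1448 = 0.090.

0.090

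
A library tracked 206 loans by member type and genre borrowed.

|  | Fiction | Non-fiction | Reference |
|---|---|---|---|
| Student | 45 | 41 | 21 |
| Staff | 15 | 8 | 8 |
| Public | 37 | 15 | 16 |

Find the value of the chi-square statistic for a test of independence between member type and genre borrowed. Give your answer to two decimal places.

5.78

Row totals: 107, 31, 68. Column totals: 97, 64, 45. Grand total N = 206.
Expected counts (row total × column total / N):
  Student, Fiction: 107×97/206 = 50.383
  Student, Non-fiction: 107×64/206 = 33.243
  Student, Reference: 107×45/206 = 23.374
  Staff, Fiction: 31×97/206 = 14.597
  Staff, Non-fiction: 31×64/206 = 9.631
  Staff, Reference: 31×45/206 = 6.772
  Public, Fiction: 68×97/206 = 32.019
  Public, Non-fiction: 68×64/206 = 21.126
  Public, Reference: 68×45/206 = 14.854
Contributions (O − E)²/E:
  (45 − 50.383)²/50.383 = 0.5751
  (41 − 33.243)²/33.243 = 1.8100
  (21 − 23.374)²/23.374 = 0.2411
  (15 − 14.597)²/14.597 = 0.0111
  (8 − 9.631)²/9.631 = 0.2762
  (8 − 6.772)²/6.772 = 0.2227
  (37 − 32.019)²/32.019 = 0.7749
  (15 − 21.126)²/21.126 = 1.7764
  (16 − 14.854)²/14.854 = 0.0884
χ² = 0.5751 + 1.8100 + 0.2411 + 0.0111 + 0.2762 + 0.2227 + 0.7749 + 1.7764 + 0.0884 = 5.78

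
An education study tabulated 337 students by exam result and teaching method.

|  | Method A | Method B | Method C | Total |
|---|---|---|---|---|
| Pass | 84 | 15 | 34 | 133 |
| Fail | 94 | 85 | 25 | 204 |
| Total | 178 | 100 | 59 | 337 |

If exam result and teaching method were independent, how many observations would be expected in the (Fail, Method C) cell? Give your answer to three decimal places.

35.715

Row total (Fail) = 204; column total (Method C) = 59; grand total N = 337.
Expected count = (row total × column total) / N = 204 × 59 / 337 = 35.715.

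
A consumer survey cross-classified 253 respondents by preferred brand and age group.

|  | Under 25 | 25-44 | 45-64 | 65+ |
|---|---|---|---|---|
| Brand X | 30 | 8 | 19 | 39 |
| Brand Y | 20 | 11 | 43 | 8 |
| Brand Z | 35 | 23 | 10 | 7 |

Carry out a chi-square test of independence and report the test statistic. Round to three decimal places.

71.513

Row totals: 96, 82, 75. Column totals: 85, 42, 72, 54. Grand total N = 253.
Expected counts (row total × column total / N):
  Brand X, Under 25: 96×85/253 = 32.25296
  Brand X, 25-44: 96×42/253 = 15.93676
  Brand X, 45-64: 96×72/253 = 27.32016
  Brand X, 65+: 96×54/253 = 20.49012
  Brand Y, Under 25: 82×85/253 = 27.54941
  Brand Y, 25-44: 82×42/253 = 13.61265
  Brand Y, 45-64: 82×72/253 = 23.33597
  Brand Y, 65+: 82×54/253 = 17.50198
  Brand Z, Under 25: 75×85/253 = 25.19763
  Brand Z, 25-44: 75×42/253 = 12.45059
  Brand Z, 45-64: 75×72/253 = 21.34387
  Brand Z, 65+: 75×54/253 = 16.00791
Contributions (O − E)²/E:
  (30 − 32.25296)²/32.25296 = 0.1574
  (8 − 15.93676)²/15.93676 = 3.9526
  (19 − 27.32016)²/27.32016 = 2.5338
  (39 − 20.49012)²/20.49012 = 16.7210
  (20 − 27.54941)²/27.54941 = 2.0688
  (11 − 13.61265)²/13.61265 = 0.5014
  (43 − 23.33597)²/23.33597 = 16.5699
  (8 − 17.50198)²/17.50198 = 5.1587
  (35 − 25.19763)²/25.19763 = 3.8133
  (23 − 12.45059)²/12.45059 = 8.9385
  (10 − 21.34387)²/21.34387 = 6.0291
  (7 − 16.00791)²/16.00791 = 5.0689
χ² = 0.1574 + 3.9526 + 2.5338 + 16.7210 + 2.0688 + 0.5014 + 16.5699 + 5.1587 + 3.8133 + 8.9385 + 6.0291 + 5.0689 = 71.513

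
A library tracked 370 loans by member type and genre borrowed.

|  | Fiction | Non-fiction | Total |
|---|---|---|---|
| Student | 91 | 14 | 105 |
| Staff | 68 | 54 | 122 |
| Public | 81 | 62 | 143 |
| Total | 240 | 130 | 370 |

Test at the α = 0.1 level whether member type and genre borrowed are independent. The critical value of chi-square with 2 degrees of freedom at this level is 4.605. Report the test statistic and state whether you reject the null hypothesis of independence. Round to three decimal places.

Grand total N = 370.
Expected counts (row total × column total / N):
  Student, Fiction: 105×240/370 = 68.1081
  Student, Non-fiction: 105×130/370 = 36.8919
  Staff, Fiction: 122×240/370 = 79.1351
  Staff, Non-fiction: 122×130/370 = 42.8649
  Public, Fiction: 143×240/370 = 92.7568
  Public, Non-fiction: 143×130/370 = 50.2432
Contributions (O − E)²/E:
  (91 − 68.1081)²/68.1081 = 7.6942
  (14 − 36.8919)²/36.8919 = 14.2047
  (68 − 79.1351)²/79.1351 = 1.5668
  (54 − 42.8649)²/42.8649 = 2.8926
  (81 − 92.7568)²/92.7568 = 1.4902
  (62 − 50.2432)²/50.2432 = 2.7511
χ² = 7.6942 + 14.2047 + 1.5668 + 2.8926 + 1.4902 + 2.7511 = 30.600
df = (3−1)(2−1) = 2. Since 30.600 > 4.605, reject the null hypothesis of independence at α = 0.1.

30.600; reject H₀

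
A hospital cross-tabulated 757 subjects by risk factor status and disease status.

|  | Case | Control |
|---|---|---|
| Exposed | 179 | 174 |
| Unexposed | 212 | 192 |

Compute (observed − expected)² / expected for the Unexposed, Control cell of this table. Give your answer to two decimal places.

Row total (Unexposed) = 404; column total (Control) = 366; N = 757.
Expected count E = 404 × 366 / 757 = 195.329.
Contribution = (O − E)²/E = (192 − 195.329)² / 195.329 = 0.06.

0.06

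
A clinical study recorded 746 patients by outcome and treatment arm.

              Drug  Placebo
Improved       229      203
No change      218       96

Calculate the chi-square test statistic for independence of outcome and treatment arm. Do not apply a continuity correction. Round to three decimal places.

20.407

Row totals: 432, 314. Column totals: 447, 299. Grand total N = 746.
Expected counts (row total × column total / N):
  Improved, Drug: 432×447/746 = 258.8525
  Improved, Placebo: 432×299/746 = 173.1475
  No change, Drug: 314×447/746 = 188.1475
  No change, Placebo: 314×299/746 = 125.8525
Contributions (O − E)²/E:
  (229 − 258.8525)²/258.8525 = 3.4428
  (203 − 173.1475)²/173.1475 = 5.1469
  (218 − 188.1475)²/188.1475 = 4.7366
  (96 − 125.8525)²/125.8525 = 7.0811
χ² = 3.4428 + 5.1469 + 4.7366 + 7.0811 = 20.407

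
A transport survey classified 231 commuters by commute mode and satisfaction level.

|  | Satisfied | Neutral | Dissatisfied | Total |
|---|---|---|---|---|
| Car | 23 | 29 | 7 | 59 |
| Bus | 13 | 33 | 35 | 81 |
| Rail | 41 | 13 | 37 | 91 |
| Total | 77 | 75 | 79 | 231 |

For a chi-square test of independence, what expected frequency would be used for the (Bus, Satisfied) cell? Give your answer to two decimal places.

Row total (Bus) = 81; column total (Satisfied) = 77; grand total N = 231.
Expected count = (row total × column total) / N = 81 × 77 / 231 = 27.00.

27.00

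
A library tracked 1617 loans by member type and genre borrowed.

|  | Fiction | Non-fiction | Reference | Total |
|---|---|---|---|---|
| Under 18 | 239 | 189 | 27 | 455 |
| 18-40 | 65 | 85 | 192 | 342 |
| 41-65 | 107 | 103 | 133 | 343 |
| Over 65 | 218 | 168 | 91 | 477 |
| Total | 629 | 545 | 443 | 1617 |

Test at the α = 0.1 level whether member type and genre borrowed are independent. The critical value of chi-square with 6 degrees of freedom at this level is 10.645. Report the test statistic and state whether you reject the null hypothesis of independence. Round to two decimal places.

293.26; reject H₀

Grand total N = 1617.
Expected counts (row total × column total / N):
  Under 18, Fiction: 455×629/1617 = 176.991
  Under 18, Non-fiction: 455×545/1617 = 153.355
  Under 18, Reference: 455×443/1617 = 124.654
  18-40, Fiction: 342×629/1617 = 133.035
  18-40, Non-fiction: 342×545/1617 = 115.269
  18-40, Reference: 342×443/1617 = 93.696
  41-65, Fiction: 343×629/1617 = 133.424
  41-65, Non-fiction: 343×545/1617 = 115.606
  41-65, Reference: 343×443/1617 = 93.970
  Over 65, Fiction: 477×629/1617 = 185.549
  Over 65, Non-fiction: 477×545/1617 = 160.770
  Over 65, Reference: 477×443/1617 = 130.681
Contributions (O − E)²/E:
  (239 − 176.991)²/176.991 = 21.7249
  (189 − 153.355)²/153.355 = 8.2851
  (27 − 124.654)²/124.654 = 76.5022
  (65 − 133.035)²/133.035 = 34.7936
  (85 − 115.269)²/115.269 = 7.9485
  (192 − 93.696)²/93.696 = 103.1386
  (107 − 133.424)²/133.424 = 5.2331
  (103 − 115.606)²/115.606 = 1.3746
  (133 − 93.970)²/93.970 = 16.2109
  (218 − 185.549)²/185.549 = 5.6754
  (168 − 160.770)²/160.770 = 0.3251
  (91 − 130.681)²/130.681 = 12.0490
χ² = 21.7249 + 8.2851 + 76.5022 + 34.7936 + 7.9485 + 103.1386 + 5.2331 + 1.3746 + 16.2109 + 5.6754 + 0.3251 + 12.0490 = 293.26
df = (4−1)(3−1) = 6. Since 293.26 > 10.645, reject the null hypothesis of independence at α = 0.1.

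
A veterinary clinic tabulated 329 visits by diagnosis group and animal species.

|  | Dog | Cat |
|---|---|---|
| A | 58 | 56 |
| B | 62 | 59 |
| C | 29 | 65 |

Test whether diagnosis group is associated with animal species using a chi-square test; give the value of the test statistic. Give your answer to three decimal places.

11.074

Row totals: 114, 121, 94. Column totals: 149, 180. Grand total N = 329.
Expected counts (row total × column total / N):
  A, Dog: 114×149/329 = 51.6292
  A, Cat: 114×180/329 = 62.3708
  B, Dog: 121×149/329 = 54.7994
  B, Cat: 121×180/329 = 66.2006
  C, Dog: 94×149/329 = 42.5714
  C, Cat: 94×180/329 = 51.4286
Contributions (O − E)²/E:
  (58 − 51.6292)²/51.6292 = 0.7861
  (56 − 62.3708)²/62.3708 = 0.6507
  (62 − 54.7994)²/54.7994 = 0.9462
  (59 − 66.2006)²/66.2006 = 0.7832
  (29 − 42.5714)²/42.5714 = 4.3264
  (65 − 51.4286)²/51.4286 = 3.5813
χ² = 0.7861 + 0.6507 + 0.9462 + 0.7832 + 4.3264 + 3.5813 = 11.074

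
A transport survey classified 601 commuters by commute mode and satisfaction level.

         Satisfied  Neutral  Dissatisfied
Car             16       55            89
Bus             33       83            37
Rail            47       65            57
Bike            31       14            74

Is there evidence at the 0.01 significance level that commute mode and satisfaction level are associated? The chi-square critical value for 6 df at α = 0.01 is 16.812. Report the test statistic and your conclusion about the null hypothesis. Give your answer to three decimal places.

Row totals: 160, 153, 169, 119. Column totals: 127, 217, 257. Grand total N = 601.
Expected counts (row total × column total / N):
  Car, Satisfied: 160×127/601 = 33.8103
  Car, Neutral: 160×217/601 = 57.7704
  Car, Dissatisfied: 160×257/601 = 68.4193
  Bus, Satisfied: 153×127/601 = 32.3311
  Bus, Neutral: 153×217/601 = 55.2429
  Bus, Dissatisfied: 153×257/601 = 65.4260
  Rail, Satisfied: 169×127/601 = 35.7121
  Rail, Neutral: 169×217/601 = 61.0200
  Rail, Dissatisfied: 169×257/601 = 72.2679
  Bike, Satisfied: 119×127/601 = 25.1464
  Bike, Neutral: 119×217/601 = 42.9667
  Bike, Dissatisfied: 119×257/601 = 50.8869
Contributions (O − E)²/E:
  (16 − 33.8103)²/33.8103 = 9.3820
  (55 − 57.7704)²/57.7704 = 0.1329
  (89 − 68.4193)²/68.4193 = 6.1907
  (33 − 32.3311)²/32.3311 = 0.0138
  (83 − 55.2429)²/55.2429 = 13.9467
  (37 − 65.4260)²/65.4260 = 12.3504
  (47 − 35.7121)²/35.7121 = 3.5679
  (65 − 61.0200)²/61.0200 = 0.2596
  (57 − 72.2679)²/72.2679 = 3.2256
  (31 − 25.1464)²/25.1464 = 1.3626
  (14 − 42.9667)²/42.9667 = 19.5284
  (74 − 50.8869)²/50.8869 = 10.4981
χ² = 9.3820 + 0.1329 + 6.1907 + 0.0138 + 13.9467 + 12.3504 + 3.5679 + 0.2596 + 3.2256 + 1.3626 + 19.5284 + 10.4981 = 80.459
df = (4−1)(3−1) = 6. Since 80.459 > 16.812, reject the null hypothesis of independence at α = 0.01.

80.459; reject H₀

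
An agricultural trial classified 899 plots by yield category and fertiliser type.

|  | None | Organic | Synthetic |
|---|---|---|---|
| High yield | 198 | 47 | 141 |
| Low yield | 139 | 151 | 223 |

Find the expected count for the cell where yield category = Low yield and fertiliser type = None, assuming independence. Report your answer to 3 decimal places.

192.304

Row total (Low yield) = 513; column total (None) = 337; grand total N = 899.
Expected count = (row total × column total) / N = 513 × 337 / 899 = 192.304.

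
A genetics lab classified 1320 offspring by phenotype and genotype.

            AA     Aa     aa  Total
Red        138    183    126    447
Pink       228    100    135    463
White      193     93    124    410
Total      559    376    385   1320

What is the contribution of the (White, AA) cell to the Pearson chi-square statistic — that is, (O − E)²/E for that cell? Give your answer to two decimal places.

2.16

Row total (White) = 410; column total (AA) = 559; N = 1320.
Expected count E = 410 × 559 / 1320 = 173.629.
Contribution = (O − E)²/E = (193 − 173.629)² / 173.629 = 2.16.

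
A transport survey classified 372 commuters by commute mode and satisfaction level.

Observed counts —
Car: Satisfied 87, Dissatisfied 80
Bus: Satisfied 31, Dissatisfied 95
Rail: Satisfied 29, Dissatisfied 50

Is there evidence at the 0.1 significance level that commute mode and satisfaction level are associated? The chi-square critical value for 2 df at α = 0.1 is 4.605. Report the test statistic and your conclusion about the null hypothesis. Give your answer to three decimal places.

Row totals: 167, 126, 79. Column totals: 147, 225. Grand total N = 372.
Expected counts (row total × column total / N):
  Car, Satisfied: 167×147/372 = 65.9919
  Car, Dissatisfied: 167×225/372 = 101.0081
  Bus, Satisfied: 126×147/372 = 49.7903
  Bus, Dissatisfied: 126×225/372 = 76.2097
  Rail, Satisfied: 79×147/372 = 31.2177
  Rail, Dissatisfied: 79×225/372 = 47.7823
Contributions (O − E)²/E:
  (87 − 65.9919)²/65.9919 = 6.6878
  (80 − 101.0081)²/101.0081 = 4.3694
  (31 − 49.7903)²/49.7903 = 7.0912
  (95 − 76.2097)²/76.2097 = 4.6329
  (29 − 31.2177)²/31.2177 = 0.1575
  (50 − 47.7823)²/47.7823 = 0.1029
χ² = 6.6878 + 4.3694 + 7.0912 + 4.6329 + 0.1575 + 0.1029 = 23.042
df = (3−1)(2−1) = 2. Since 23.042 > 4.605, reject the null hypothesis of independence at α = 0.1.

23.042; reject H₀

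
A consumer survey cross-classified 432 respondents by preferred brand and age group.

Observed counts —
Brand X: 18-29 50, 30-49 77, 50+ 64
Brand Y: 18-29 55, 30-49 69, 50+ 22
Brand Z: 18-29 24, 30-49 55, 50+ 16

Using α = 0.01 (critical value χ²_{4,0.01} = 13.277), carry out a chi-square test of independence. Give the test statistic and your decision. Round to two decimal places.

Row totals: 191, 146, 95. Column totals: 129, 201, 102. Grand total N = 432.
Expected counts (row total × column total / N):
  Brand X, 18-29: 191×129/432 = 57.035
  Brand X, 30-49: 191×201/432 = 88.868
  Brand X, 50+: 191×102/432 = 45.097
  Brand Y, 18-29: 146×129/432 = 43.597
  Brand Y, 30-49: 146×201/432 = 67.931
  Brand Y, 50+: 146×102/432 = 34.472
  Brand Z, 18-29: 95×129/432 = 28.368
  Brand Z, 30-49: 95×201/432 = 44.201
  Brand Z, 50+: 95×102/432 = 22.431
Contributions (O − E)²/E:
  (50 − 57.035)²/57.035 = 0.8677
  (77 − 88.868)²/88.868 = 1.5849
  (64 − 45.097)²/45.097 = 7.9234
  (55 − 43.597)²/43.597 = 2.9825
  (69 − 67.931)²/67.931 = 0.0168
  (22 − 34.472)²/34.472 = 4.5124
  (24 − 28.368)²/28.368 = 0.6726
  (55 − 44.201)²/44.201 = 2.6384
  (16 − 22.431)²/22.431 = 1.8438
χ² = 0.8677 + 1.5849 + 7.9234 + 2.9825 + 0.0168 + 4.5124 + 0.6726 + 2.6384 + 1.8438 = 23.04
df = (3−1)(3−1) = 4. Since 23.04 > 13.277, reject the null hypothesis of independence at α = 0.01.

23.04; reject H₀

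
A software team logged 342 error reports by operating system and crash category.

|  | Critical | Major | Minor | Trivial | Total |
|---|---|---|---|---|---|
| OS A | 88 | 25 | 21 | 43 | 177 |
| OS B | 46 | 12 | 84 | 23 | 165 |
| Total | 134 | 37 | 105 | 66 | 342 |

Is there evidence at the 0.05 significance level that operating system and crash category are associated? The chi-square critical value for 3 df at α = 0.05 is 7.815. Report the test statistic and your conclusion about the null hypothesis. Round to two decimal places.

61.25; reject H₀

Grand total N = 342.
Expected counts (row total × column total / N):
  OS A, Critical: 177×134/342 = 69.3509
  OS A, Major: 177×37/342 = 19.1491
  OS A, Minor: 177×105/342 = 54.3421
  OS A, Trivial: 177×66/342 = 34.1579
  OS B, Critical: 165×134/342 = 64.6491
  OS B, Major: 165×37/342 = 17.8509
  OS B, Minor: 165×105/342 = 50.6579
  OS B, Trivial: 165×66/342 = 31.8421
Contributions (O − E)²/E:
  (88 − 69.3509)²/69.3509 = 5.0149
  (25 − 19.1491)²/19.1491 = 1.7877
  (21 − 54.3421)²/54.3421 = 20.4574
  (43 − 34.1579)²/34.1579 = 2.2889
  (46 − 64.6491)²/64.6491 = 5.3796
  (12 − 17.8509)²/17.8509 = 1.9177
  (84 − 50.6579)²/50.6579 = 21.9452
  (23 − 31.8421)²/31.8421 = 2.4553
χ² = 5.0149 + 1.7877 + 20.4574 + 2.2889 + 5.3796 + 1.9177 + 21.9452 + 2.4553 = 61.25
df = (2−1)(4−1) = 3. Since 61.25 > 7.815, reject the null hypothesis of independence at α = 0.05.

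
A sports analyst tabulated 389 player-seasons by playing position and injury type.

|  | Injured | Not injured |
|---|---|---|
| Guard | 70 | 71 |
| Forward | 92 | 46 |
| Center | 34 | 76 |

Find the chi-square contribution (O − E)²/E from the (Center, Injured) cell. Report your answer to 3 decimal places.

Row total (Center) = 110; column total (Injured) = 196; N = 389.
Expected count E = 110 × 196 / 389 = 55.42416.
Contribution = (O − E)²/E = (34 − 55.42416)² / 55.42416 = 8.281.

8.281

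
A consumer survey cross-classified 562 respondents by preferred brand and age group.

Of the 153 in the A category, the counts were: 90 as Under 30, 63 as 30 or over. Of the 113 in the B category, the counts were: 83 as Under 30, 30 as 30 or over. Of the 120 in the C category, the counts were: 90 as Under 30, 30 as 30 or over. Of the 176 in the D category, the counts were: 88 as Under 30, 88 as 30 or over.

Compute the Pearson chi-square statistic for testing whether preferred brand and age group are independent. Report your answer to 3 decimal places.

26.385

Row totals: 153, 113, 120, 176. Column totals: 351, 211. Grand total N = 562.
Expected counts (row total × column total / N):
  A, Under 30: 153×351/562 = 95.5569
  A, 30 or over: 153×211/562 = 57.4431
  B, Under 30: 113×351/562 = 70.5747
  B, 30 or over: 113×211/562 = 42.4253
  C, Under 30: 120×351/562 = 74.9466
  C, 30 or over: 120×211/562 = 45.0534
  D, Under 30: 176×351/562 = 109.9217
  D, 30 or over: 176×211/562 = 66.0783
Contributions (O − E)²/E:
  (90 − 95.5569)²/95.5569 = 0.3231
  (63 − 57.4431)²/57.4431 = 0.5376
  (83 − 70.5747)²/70.5747 = 2.1876
  (30 − 42.4253)²/42.4253 = 3.6391
  (90 − 74.9466)²/74.9466 = 3.0236
  (30 − 45.0534)²/45.0534 = 5.0297
  (88 − 109.9217)²/109.9217 = 4.3718
  (88 − 66.0783)²/66.0783 = 7.2726
χ² = 0.3231 + 0.5376 + 2.1876 + 3.6391 + 3.0236 + 5.0297 + 4.3718 + 7.2726 = 26.385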